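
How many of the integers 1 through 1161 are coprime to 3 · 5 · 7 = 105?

By inclusion-exclusion,
⌊1161/3⌋ + ⌊1161/5⌋ + ⌊1161/7⌋ − ⌊1161/15⌋ − ⌊1161/21⌋ − ⌊1161/35⌋ + ⌊1161/105⌋ = 387 + 232 + 165 − 77 − 55 − 33 + 11 = 630
1161 − 630 = 531

531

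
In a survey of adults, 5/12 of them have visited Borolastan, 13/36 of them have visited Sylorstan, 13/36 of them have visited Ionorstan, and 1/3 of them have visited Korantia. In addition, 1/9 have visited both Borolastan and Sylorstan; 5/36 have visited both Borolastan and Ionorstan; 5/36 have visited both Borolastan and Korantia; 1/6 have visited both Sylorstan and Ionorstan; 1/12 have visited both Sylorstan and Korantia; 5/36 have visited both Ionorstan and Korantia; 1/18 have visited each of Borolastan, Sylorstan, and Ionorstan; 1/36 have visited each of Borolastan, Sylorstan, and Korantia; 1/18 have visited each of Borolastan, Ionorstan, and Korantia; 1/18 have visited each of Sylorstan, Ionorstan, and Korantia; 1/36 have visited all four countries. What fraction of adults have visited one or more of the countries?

31/36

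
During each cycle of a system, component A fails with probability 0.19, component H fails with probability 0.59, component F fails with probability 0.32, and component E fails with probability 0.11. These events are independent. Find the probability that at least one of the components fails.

0.79901308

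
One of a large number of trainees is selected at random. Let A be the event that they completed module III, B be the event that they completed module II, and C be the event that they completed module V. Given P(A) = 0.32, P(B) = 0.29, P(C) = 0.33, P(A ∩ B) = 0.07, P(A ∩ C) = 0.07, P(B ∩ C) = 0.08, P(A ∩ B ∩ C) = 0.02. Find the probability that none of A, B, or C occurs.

0.26

P(A ∪ B ∪ C) = 0.32 + 0.29 + 0.33 − 0.07 − 0.07 − 0.08 + 0.02 = 0.74
P(none) = 1 − 0.74 = 0.26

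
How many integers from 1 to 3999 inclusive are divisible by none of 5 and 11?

2909

799 + 363 − 72 = 1090
3999 − 1090 = 2909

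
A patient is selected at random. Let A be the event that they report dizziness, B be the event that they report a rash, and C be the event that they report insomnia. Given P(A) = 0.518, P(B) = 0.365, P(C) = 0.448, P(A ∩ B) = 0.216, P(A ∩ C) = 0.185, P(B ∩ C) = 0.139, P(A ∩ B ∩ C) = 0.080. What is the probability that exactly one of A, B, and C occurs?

Using the inclusion–exclusion count for exactly one event:
P(exactly one) = 0.518 + 0.365 + 0.448 − 2·0.216 − 2·0.185 − 2·0.139 + 3·0.080 = 0.491

0.491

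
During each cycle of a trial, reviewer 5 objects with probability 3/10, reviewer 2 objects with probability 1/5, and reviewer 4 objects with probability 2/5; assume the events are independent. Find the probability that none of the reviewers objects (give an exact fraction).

42/125

P(none) = (1 − 3/10) × (1 − 1/5) × (1 − 2/5) = 7/10 × 4/5 × 3/5 = 42/125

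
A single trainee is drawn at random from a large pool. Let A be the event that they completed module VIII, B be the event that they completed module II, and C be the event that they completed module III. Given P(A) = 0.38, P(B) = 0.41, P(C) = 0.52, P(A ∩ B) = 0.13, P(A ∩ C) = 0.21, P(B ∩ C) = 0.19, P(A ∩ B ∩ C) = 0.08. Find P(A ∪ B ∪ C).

Apply inclusion-exclusion:
P(A ∪ B ∪ C) = 0.38 + 0.41 + 0.52 − 0.13 − 0.21 − 0.19 + 0.08 = 0.86

0.86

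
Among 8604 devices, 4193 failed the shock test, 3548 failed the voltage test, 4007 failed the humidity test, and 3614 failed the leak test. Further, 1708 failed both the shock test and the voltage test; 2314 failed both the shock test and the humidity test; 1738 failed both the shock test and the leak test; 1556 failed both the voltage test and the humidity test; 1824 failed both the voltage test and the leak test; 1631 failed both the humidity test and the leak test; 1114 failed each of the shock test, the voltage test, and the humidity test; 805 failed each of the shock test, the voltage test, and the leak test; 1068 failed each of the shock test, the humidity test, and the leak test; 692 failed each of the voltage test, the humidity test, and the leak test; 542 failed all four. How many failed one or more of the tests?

Apply inclusion-exclusion:
|at least one| = 4193 + 3548 + 4007 + 3614 − 1708 − 2314 − 1738 − 1556 − 1824 − 1631 + 1114 + 805 + 1068 + 692 − 542 = 7728

7728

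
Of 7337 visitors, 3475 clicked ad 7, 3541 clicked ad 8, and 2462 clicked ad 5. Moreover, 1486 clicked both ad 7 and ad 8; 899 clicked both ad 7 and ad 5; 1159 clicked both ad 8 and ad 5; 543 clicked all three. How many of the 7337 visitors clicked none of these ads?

Using inclusion–exclusion:
N(≥1) = 3475 + 3541 + 2462 − 1486 − 899 − 1159 + 543 = 6477
None: 7337 − 6477 = 860

860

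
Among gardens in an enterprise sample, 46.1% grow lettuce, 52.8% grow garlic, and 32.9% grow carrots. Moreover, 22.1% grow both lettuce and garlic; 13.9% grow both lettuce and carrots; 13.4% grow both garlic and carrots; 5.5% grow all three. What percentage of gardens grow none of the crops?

12.1%

Apply inclusion-exclusion:
P(union) = 46.1 + 52.8 + 32.9 − 22.1 − 13.9 − 13.4 + 5.5 = 87.9%
P(none) = 100% − 87.9% = 12.1%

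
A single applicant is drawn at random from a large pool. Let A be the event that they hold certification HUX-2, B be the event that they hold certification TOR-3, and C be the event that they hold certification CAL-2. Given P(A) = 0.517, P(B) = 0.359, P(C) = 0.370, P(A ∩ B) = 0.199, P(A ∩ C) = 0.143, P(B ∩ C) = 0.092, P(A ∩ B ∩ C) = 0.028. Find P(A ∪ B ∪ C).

P(A ∪ B ∪ C) = 0.517 + 0.359 + 0.370 − 0.199 − 0.143 − 0.092 + 0.028 = 0.840

0.840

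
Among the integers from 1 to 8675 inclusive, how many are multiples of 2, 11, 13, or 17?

4337 + 788 + 667 + 510 − 394 − 333 − 255 − 60 − 46 − 39 + 30 + 23 + 19 + 3 − 1 = 5249

5249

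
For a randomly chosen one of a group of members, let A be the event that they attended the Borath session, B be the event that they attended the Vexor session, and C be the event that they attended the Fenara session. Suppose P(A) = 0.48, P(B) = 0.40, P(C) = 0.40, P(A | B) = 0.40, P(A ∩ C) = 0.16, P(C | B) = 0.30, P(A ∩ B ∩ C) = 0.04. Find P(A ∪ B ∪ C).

0.88

P(A ∩ B) = P(B)·P(A|B) = 0.40 × 0.40 = 0.16
P(B ∩ C) = P(B)·P(C|B) = 0.40 × 0.30 = 0.12
P(A ∪ B ∪ C) = 0.48 + 0.40 + 0.40 − 0.16 − 0.16 − 0.12 + 0.04 = 0.88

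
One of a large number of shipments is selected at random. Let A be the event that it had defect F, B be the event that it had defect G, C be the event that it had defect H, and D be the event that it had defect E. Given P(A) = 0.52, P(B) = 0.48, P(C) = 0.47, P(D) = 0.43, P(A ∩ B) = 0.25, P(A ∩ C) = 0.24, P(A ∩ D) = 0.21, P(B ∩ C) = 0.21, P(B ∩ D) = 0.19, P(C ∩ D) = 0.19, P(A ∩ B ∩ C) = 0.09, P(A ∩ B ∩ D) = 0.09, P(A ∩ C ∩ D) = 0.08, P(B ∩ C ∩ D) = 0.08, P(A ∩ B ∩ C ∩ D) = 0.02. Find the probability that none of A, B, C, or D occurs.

0.07

P(A ∪ B ∪ C ∪ D) = 0.52 + 0.48 + 0.47 + 0.43 − 0.25 − 0.24 − 0.21 − 0.21 − 0.19 − 0.19 + 0.09 + 0.09 + 0.08 + 0.08 − 0.02 = 0.93
P(none) = 1 − 0.93 = 0.07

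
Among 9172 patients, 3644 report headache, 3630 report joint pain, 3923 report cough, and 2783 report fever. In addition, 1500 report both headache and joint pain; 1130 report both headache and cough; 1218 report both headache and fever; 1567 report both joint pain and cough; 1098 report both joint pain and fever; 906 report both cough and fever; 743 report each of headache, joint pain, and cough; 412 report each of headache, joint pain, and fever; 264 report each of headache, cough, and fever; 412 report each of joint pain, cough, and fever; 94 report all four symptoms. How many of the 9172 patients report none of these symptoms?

874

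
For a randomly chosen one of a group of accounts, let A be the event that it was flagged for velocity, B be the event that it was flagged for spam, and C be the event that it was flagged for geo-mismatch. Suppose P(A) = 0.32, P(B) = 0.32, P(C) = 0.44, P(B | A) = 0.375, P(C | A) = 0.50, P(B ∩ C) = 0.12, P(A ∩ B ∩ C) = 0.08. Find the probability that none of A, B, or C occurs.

0.24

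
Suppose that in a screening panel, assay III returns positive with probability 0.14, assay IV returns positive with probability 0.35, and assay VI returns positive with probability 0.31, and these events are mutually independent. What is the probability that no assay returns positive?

0.38571

Independence gives P(none) = ∏(1 − pᵢ).
P(none) = (1 − 0.14) × (1 − 0.35) × (1 − 0.31) = 0.86 × 0.65 × 0.69 = 0.38571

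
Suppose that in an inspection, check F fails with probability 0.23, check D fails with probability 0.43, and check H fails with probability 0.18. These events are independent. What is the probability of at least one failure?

0.640102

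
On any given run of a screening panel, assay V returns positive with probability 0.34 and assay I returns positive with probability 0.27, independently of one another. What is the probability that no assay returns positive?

P(none) = (1 − 0.34) × (1 − 0.27) = 0.66 × 0.73 = 0.4818

0.4818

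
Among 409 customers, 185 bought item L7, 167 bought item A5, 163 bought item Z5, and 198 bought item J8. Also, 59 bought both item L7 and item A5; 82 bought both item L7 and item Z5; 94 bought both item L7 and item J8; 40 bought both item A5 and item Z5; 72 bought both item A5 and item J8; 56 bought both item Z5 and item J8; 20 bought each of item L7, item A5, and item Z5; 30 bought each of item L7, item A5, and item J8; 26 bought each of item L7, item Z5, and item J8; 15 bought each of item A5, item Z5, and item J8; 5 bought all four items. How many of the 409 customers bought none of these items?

13

Using inclusion–exclusion:
|at least one| = 185 + 167 + 163 + 198 − 59 − 82 − 94 − 40 − 72 − 56 + 20 + 30 + 26 + 15 − 5 = 396
None: 409 − 396 = 13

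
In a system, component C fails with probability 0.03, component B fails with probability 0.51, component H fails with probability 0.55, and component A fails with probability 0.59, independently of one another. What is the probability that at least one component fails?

0.91230715

P(none) = (1 − 0.03) × (1 − 0.51) × (1 − 0.55) × (1 − 0.59) = 0.97 × 0.49 × 0.45 × 0.41 = 0.08769285
P(at least one) = 1 − 0.08769285 = 0.91230715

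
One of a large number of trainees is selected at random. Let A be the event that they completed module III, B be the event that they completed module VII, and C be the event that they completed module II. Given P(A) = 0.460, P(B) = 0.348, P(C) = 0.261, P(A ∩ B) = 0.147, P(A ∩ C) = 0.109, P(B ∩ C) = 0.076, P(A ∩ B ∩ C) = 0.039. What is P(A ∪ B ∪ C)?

P(A ∪ B ∪ C) = 0.460 + 0.348 + 0.261 − 0.147 − 0.109 − 0.076 + 0.039 = 0.776

0.776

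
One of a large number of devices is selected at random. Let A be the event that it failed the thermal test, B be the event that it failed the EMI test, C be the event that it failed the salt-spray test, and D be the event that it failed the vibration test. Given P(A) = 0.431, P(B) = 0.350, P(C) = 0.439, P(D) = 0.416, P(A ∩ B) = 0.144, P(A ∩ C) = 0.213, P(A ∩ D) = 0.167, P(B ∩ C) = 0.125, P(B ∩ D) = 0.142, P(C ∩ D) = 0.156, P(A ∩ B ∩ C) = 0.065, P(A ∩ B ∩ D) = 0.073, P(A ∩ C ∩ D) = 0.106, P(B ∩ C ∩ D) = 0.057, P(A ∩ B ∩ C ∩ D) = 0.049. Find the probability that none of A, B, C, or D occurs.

P(A ∪ B ∪ C ∪ D) = 0.431 + 0.350 + 0.439 + 0.416 − 0.144 − 0.213 − 0.167 − 0.125 − 0.142 − 0.156 + 0.065 + 0.073 + 0.106 + 0.057 − 0.049 = 0.941
P(none) = 1 − 0.941 = 0.059

0.059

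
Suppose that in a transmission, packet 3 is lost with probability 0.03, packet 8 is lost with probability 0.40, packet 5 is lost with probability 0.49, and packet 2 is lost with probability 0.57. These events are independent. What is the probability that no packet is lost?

Since the events are independent, P(none) is the product of the individual non-occurrence probabilities.
P(none) = (1 − 0.03) × (1 − 0.40) × (1 − 0.49) × (1 − 0.57) = 0.97 × 0.60 × 0.51 × 0.43 = 0.1276326

0.1276326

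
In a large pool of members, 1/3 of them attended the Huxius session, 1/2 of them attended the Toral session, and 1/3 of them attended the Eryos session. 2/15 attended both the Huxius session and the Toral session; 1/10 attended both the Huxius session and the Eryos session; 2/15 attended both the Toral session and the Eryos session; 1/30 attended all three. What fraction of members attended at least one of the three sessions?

By inclusion–exclusion:
P(≥1) = 1/3 + 1/2 + 1/3 − 2/15 − 1/10 − 2/15 + 1/30 = 5/6

5/6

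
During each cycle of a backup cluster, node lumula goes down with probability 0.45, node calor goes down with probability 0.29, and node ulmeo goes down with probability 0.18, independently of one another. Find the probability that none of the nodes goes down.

Since the events are independent, P(none) is the product of the individual non-occurrence probabilities.
P(none) = (1 − 0.45) × (1 − 0.29) × (1 − 0.18) = 0.55 × 0.71 × 0.82 = 0.32021

0.32021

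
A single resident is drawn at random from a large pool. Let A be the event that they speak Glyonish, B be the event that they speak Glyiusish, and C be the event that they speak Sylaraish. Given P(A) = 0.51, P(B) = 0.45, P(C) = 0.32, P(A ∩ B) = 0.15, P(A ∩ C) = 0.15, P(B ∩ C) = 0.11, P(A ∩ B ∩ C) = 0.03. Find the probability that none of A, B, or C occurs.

P(A ∪ B ∪ C) = 0.51 + 0.45 + 0.32 − 0.15 − 0.15 − 0.11 + 0.03 = 0.90
P(none) = 1 − 0.90 = 0.10

0.10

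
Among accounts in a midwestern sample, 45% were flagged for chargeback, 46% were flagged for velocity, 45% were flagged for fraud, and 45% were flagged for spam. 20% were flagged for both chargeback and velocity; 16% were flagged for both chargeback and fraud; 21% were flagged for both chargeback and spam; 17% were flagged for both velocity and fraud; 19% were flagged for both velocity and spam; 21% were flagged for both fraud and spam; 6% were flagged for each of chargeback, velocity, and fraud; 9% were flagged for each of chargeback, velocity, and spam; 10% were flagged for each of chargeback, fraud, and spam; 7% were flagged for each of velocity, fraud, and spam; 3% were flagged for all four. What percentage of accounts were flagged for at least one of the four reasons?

P(union) = 45 + 46 + 45 + 45 − 20 − 16 − 21 − 17 − 19 − 21 + 6 + 9 + 10 + 7 − 3 = 96%

96%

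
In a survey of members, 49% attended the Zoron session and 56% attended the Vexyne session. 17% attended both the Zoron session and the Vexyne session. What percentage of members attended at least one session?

P(≥1) = 49 + 56 − 17 = 88%

88%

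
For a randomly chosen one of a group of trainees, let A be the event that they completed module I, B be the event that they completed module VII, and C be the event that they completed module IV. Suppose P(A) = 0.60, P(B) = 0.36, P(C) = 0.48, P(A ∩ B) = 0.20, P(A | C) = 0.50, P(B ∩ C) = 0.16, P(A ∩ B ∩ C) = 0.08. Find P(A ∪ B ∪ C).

0.92

P(A ∩ C) = P(C)·P(A|C) = 0.48 × 0.50 = 0.24
Using inclusion–exclusion:
P(A ∪ B ∪ C) = 0.60 + 0.36 + 0.48 − 0.20 − 0.24 − 0.16 + 0.08 = 0.92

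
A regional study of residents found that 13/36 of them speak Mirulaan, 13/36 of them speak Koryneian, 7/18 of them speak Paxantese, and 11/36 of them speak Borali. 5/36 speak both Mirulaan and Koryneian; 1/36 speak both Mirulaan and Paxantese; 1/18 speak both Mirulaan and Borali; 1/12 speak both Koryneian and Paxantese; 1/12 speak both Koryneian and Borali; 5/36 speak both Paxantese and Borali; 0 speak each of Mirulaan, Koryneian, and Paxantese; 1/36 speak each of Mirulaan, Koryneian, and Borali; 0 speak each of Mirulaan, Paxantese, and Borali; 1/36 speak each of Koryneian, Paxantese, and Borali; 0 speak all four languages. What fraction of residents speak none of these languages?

1/18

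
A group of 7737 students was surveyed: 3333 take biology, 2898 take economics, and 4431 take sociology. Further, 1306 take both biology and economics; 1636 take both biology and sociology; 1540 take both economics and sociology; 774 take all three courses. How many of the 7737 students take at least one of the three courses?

6954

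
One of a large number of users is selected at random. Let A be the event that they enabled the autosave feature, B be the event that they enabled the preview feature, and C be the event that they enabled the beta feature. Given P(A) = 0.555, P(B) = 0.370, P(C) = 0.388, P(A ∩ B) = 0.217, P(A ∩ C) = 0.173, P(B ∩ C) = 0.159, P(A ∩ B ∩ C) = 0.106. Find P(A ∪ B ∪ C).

By inclusion-exclusion,
P(A ∪ B ∪ C) = 0.555 + 0.370 + 0.388 − 0.217 − 0.173 − 0.159 + 0.106 = 0.870

0.870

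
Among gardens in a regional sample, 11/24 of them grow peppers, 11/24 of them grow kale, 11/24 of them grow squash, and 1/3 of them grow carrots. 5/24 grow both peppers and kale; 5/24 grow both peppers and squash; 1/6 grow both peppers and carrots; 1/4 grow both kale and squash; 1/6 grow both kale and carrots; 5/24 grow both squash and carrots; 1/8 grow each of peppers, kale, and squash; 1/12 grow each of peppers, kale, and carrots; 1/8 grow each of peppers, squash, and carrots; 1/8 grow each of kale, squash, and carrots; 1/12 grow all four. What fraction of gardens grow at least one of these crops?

7/8

P(at least one) = 11/24 + 11/24 + 11/24 + 1/3 − 5/24 − 5/24 − 1/6 − 1/4 − 1/6 − 5/24 + 1/8 + 1/12 + 1/8 + 1/8 − 1/12 = 7/8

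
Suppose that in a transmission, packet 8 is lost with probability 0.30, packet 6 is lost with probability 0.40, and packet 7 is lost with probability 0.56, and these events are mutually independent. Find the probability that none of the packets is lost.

P(none) = (1 − 0.30) × (1 − 0.40) × (1 − 0.56) = 0.70 × 0.60 × 0.44 = 0.1848

0.1848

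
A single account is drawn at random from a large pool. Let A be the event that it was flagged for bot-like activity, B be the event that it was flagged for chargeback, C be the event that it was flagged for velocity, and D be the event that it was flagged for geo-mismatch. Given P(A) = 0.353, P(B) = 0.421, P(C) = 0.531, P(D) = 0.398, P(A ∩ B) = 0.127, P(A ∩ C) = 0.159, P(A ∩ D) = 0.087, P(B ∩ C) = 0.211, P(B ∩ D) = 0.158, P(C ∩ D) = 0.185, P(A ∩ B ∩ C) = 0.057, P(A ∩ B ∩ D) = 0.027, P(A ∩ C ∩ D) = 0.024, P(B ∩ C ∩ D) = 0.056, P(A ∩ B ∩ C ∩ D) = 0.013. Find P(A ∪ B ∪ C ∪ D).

0.927

Using inclusion–exclusion:
P(A ∪ B ∪ C ∪ D) = 0.353 + 0.421 + 0.531 + 0.398 − 0.127 − 0.159 − 0.087 − 0.211 − 0.158 − 0.185 + 0.057 + 0.027 + 0.024 + 0.056 − 0.013 = 0.927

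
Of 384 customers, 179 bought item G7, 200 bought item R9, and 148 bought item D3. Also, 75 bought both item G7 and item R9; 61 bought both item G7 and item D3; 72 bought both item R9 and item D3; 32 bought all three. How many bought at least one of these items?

351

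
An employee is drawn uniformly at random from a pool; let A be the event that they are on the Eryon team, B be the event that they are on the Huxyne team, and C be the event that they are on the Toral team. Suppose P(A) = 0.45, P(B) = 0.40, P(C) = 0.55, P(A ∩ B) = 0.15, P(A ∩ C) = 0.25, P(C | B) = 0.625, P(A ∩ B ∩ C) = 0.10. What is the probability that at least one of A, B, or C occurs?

0.85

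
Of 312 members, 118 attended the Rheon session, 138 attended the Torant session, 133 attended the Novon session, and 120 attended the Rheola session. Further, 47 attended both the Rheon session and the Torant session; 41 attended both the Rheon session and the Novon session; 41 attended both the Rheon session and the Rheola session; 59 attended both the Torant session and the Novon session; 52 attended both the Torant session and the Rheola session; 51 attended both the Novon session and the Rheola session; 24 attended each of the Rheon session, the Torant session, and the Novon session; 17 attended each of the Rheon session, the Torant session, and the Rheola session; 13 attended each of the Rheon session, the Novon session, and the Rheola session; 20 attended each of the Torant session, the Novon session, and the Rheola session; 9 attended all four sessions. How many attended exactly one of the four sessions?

|exactly one| = 118 + 138 + 133 + 120 − 2·47 − 2·41 − 2·41 − 2·59 − 2·52 − 2·51 + 3·24 + 3·17 + 3·13 + 3·20 − 4·9 = 113

113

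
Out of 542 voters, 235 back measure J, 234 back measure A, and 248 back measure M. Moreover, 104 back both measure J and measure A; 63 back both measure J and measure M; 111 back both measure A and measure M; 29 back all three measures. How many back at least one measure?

468

By inclusion–exclusion:
|union| = 235 + 234 + 248 − 104 − 63 − 111 + 29 = 468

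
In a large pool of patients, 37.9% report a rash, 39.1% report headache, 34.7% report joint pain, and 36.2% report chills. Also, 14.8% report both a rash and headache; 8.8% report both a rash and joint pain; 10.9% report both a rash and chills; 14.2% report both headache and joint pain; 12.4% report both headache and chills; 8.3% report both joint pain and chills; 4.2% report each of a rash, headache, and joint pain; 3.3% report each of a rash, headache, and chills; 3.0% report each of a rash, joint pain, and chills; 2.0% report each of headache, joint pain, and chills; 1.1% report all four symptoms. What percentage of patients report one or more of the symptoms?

Apply inclusion-exclusion:
P(union) = 37.9 + 39.1 + 34.7 + 36.2 − 14.8 − 8.8 − 10.9 − 14.2 − 12.4 − 8.3 + 4.2 + 3.3 + 3.0 + 2.0 − 1.1 = 89.9%

89.9%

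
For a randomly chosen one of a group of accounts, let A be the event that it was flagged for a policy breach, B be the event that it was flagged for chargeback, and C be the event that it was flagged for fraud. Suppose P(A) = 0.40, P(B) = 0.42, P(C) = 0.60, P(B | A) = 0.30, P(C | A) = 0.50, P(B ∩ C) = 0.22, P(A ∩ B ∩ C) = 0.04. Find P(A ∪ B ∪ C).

0.92

P(A ∩ B) = P(A)·P(B|A) = 0.40 × 0.30 = 0.12
P(A ∩ C) = P(A)·P(C|A) = 0.40 × 0.50 = 0.20
P(A ∪ B ∪ C) = 0.40 + 0.42 + 0.60 − 0.12 − 0.20 − 0.22 + 0.04 = 0.92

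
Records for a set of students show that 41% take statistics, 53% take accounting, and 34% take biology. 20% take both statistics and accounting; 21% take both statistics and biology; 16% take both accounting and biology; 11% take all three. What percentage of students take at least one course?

By inclusion-exclusion,
P(≥1) = 41 + 53 + 34 − 20 − 21 − 16 + 11 = 82%

82%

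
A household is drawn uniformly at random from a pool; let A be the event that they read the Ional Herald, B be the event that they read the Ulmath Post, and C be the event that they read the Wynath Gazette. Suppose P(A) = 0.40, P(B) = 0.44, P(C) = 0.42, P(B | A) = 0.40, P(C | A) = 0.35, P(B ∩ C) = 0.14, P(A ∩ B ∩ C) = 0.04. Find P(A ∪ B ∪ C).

P(A ∩ B) = P(A)·P(B|A) = 0.40 × 0.40 = 0.16
P(A ∩ C) = P(A)·P(C|A) = 0.40 × 0.35 = 0.14
P(A ∪ B ∪ C) = 0.40 + 0.44 + 0.42 − 0.16 − 0.14 − 0.14 + 0.04 = 0.86

0.86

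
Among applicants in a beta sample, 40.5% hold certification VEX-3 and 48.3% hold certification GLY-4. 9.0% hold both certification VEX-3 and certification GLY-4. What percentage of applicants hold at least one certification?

Using inclusion–exclusion:
P(at least one) = 40.5 + 48.3 − 9.0 = 79.8%

79.8%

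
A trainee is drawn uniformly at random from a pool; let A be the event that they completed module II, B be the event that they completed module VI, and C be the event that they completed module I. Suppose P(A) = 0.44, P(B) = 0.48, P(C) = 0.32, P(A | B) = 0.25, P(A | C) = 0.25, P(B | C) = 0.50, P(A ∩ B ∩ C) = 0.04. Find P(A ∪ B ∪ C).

P(A ∩ B) = P(B)·P(A|B) = 0.48 × 0.25 = 0.12
P(A ∩ C) = P(C)·P(A|C) = 0.32 × 0.25 = 0.08
P(B ∩ C) = P(C)·P(B|C) = 0.32 × 0.50 = 0.16
P(A ∪ B ∪ C) = 0.44 + 0.48 + 0.32 − 0.12 − 0.08 − 0.16 + 0.04 = 0.92

0.92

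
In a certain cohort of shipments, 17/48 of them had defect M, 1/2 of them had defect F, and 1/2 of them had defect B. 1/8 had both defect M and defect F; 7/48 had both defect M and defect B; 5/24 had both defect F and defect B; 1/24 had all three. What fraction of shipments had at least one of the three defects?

11/12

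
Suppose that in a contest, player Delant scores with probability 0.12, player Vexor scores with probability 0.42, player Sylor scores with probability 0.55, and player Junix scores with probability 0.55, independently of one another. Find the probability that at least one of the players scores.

P(none) = (1 − 0.12) × (1 − 0.42) × (1 − 0.55) × (1 − 0.55) = 0.88 × 0.58 × 0.45 × 0.45 = 0.103356
P(at least one) = 1 − 0.103356 = 0.896644

0.896644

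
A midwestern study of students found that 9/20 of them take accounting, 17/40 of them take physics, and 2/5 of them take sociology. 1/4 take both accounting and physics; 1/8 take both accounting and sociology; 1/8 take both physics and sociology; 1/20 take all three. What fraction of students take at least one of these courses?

P(union) = 9/20 + 17/40 + 2/5 − 1/4 − 1/8 − 1/8 + 1/20 = 33/40

33/40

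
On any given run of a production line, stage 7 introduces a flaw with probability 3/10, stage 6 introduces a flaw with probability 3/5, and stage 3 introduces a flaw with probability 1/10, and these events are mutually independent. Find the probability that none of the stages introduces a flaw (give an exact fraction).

63/250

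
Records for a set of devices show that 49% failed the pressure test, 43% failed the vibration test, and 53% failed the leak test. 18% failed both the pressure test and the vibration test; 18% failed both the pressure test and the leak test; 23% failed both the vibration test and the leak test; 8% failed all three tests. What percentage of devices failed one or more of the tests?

P(at least one) = 49 + 43 + 53 − 18 − 18 − 23 + 8 = 94%

94%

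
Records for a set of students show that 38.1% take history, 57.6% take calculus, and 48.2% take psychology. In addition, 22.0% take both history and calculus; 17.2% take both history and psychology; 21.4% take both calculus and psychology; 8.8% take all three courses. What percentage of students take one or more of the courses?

92.1%

By inclusion–exclusion:
P(union) = 38.1 + 57.6 + 48.2 − 22.0 − 17.2 − 21.4 + 8.8 = 92.1%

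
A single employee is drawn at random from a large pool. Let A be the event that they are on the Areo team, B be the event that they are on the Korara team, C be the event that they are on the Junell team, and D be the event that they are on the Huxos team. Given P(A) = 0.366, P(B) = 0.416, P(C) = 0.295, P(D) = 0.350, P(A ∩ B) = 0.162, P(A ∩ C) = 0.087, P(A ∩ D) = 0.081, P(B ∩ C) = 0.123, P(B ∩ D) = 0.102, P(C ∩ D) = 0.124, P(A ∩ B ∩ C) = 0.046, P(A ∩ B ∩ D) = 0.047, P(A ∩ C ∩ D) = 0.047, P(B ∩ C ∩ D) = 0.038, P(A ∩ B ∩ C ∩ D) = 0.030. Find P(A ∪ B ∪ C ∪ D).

Apply inclusion-exclusion:
P(A ∪ B ∪ C ∪ D) = 0.366 + 0.416 + 0.295 + 0.350 − 0.162 − 0.087 − 0.081 − 0.123 − 0.102 − 0.124 + 0.046 + 0.047 + 0.047 + 0.038 − 0.030 = 0.896

0.896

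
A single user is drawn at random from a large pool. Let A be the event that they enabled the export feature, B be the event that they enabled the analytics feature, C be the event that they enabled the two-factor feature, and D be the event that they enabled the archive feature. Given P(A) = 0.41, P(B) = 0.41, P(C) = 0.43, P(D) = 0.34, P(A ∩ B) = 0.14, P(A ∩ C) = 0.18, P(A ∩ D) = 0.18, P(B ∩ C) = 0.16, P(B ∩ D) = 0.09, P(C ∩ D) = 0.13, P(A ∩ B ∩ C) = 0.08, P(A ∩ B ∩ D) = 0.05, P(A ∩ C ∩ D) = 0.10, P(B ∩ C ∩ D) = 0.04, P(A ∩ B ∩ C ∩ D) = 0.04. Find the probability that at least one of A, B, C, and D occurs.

0.94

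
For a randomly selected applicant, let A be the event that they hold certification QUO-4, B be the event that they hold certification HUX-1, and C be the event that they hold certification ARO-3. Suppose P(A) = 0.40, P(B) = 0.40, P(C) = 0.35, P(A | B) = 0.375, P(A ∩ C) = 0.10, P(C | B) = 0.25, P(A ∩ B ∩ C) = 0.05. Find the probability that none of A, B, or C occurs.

P(A ∩ B) = P(B)·P(A|B) = 0.40 × 0.375 = 0.15
P(B ∩ C) = P(B)·P(C|B) = 0.40 × 0.25 = 0.10
Inclusion–exclusion gives
P(A ∪ B ∪ C) = 0.40 + 0.40 + 0.35 − 0.15 − 0.10 − 0.10 + 0.05 = 0.85
P(none) = 1 − 0.85 = 0.15

0.15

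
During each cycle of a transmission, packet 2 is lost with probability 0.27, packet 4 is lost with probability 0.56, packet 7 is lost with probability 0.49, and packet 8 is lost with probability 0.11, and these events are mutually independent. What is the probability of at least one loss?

0.85420732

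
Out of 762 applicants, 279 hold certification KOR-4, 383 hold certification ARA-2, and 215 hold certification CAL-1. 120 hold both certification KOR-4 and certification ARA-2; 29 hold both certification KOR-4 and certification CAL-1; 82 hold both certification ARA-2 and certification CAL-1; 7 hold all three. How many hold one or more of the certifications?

|at least one| = 279 + 383 + 215 − 120 − 29 − 82 + 7 = 653

653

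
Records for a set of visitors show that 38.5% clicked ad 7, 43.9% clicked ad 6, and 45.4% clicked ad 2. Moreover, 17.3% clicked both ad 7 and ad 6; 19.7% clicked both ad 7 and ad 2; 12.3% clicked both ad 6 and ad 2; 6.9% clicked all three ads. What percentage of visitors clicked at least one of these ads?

85.4%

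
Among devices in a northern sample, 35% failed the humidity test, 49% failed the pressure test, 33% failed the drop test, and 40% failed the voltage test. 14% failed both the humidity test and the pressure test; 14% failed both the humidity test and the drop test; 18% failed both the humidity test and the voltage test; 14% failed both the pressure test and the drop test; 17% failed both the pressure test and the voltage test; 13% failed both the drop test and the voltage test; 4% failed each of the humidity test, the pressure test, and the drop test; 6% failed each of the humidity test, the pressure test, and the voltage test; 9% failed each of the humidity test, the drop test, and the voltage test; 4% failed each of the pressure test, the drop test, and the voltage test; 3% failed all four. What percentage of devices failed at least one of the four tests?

P(union) = 35 + 49 + 33 + 40 − 14 − 14 − 18 − 14 − 17 − 13 + 4 + 6 + 9 + 4 − 3 = 87%

87%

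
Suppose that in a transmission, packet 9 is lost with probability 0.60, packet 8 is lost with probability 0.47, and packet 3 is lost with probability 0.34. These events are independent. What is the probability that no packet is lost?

P(none) = (1 − 0.60) × (1 − 0.47) × (1 − 0.34) = 0.40 × 0.53 × 0.66 = 0.13992

0.13992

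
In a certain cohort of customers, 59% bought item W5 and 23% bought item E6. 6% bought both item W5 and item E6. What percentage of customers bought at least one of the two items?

P(union) = 59 + 23 − 6 = 76%

76%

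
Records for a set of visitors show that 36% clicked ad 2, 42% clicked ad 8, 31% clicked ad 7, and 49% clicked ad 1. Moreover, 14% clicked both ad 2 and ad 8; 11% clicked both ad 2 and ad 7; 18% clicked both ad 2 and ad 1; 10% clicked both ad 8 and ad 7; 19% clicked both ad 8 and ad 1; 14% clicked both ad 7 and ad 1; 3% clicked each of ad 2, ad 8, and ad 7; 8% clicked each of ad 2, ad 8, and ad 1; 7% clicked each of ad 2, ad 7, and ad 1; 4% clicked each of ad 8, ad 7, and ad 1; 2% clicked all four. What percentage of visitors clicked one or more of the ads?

92%

P(≥1) = 36 + 42 + 31 + 49 − 14 − 11 − 18 − 10 − 19 − 14 + 3 + 8 + 7 + 4 − 2 = 92%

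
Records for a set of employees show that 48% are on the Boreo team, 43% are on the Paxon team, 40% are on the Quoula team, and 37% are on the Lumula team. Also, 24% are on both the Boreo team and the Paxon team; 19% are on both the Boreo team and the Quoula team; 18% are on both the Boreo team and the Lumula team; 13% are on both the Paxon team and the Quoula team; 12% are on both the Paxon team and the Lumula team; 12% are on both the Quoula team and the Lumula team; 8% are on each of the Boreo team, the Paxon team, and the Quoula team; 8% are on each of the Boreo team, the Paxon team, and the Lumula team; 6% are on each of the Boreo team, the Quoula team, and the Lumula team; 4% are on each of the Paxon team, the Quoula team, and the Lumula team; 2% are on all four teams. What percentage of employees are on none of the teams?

P(union) = 48 + 43 + 40 + 37 − 24 − 19 − 18 − 13 − 12 − 12 + 8 + 8 + 6 + 4 − 2 = 94%
P(none) = 100% − 94% = 6%

6%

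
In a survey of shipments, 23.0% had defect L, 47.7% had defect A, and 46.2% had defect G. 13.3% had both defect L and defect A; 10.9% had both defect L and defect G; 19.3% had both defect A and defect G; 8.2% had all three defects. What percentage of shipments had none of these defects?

18.4%

Apply inclusion-exclusion:
P(union) = 23.0 + 47.7 + 46.2 − 13.3 − 10.9 − 19.3 + 8.2 = 81.6%
P(none) = 100% − 81.6% = 18.4%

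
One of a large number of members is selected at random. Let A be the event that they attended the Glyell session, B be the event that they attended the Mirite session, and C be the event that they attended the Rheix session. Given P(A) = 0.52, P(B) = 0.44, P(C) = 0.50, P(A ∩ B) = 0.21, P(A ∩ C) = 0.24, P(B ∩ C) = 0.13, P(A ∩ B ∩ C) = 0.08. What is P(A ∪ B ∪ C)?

Inclusion–exclusion gives
P(A ∪ B ∪ C) = 0.52 + 0.44 + 0.50 − 0.21 − 0.24 − 0.13 + 0.08 = 0.96

0.96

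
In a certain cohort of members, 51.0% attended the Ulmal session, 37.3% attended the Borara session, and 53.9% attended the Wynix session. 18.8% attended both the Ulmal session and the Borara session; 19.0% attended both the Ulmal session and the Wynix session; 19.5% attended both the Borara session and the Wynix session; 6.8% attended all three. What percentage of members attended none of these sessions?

Using inclusion–exclusion:
P(at least one) = 51.0 + 37.3 + 53.9 − 18.8 − 19.0 − 19.5 + 6.8 = 91.7%
P(none) = 100% − 91.7% = 8.3%

8.3%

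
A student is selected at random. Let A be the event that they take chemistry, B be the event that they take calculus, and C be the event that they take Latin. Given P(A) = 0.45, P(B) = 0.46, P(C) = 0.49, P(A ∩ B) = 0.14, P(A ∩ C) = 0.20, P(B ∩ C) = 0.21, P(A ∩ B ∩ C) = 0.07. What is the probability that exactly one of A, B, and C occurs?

By inclusion–exclusion (exactly-one form):
P(exactly one) = 0.45 + 0.46 + 0.49 − 2·0.14 − 2·0.20 − 2·0.21 + 3·0.07 = 0.51

0.51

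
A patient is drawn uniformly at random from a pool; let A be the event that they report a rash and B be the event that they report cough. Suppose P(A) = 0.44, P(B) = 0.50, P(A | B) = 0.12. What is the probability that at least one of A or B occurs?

P(A ∩ B) = P(B)·P(A|B) = 0.50 × 0.12 = 0.06
P(A ∪ B) = 0.44 + 0.50 − 0.06 = 0.88

0.88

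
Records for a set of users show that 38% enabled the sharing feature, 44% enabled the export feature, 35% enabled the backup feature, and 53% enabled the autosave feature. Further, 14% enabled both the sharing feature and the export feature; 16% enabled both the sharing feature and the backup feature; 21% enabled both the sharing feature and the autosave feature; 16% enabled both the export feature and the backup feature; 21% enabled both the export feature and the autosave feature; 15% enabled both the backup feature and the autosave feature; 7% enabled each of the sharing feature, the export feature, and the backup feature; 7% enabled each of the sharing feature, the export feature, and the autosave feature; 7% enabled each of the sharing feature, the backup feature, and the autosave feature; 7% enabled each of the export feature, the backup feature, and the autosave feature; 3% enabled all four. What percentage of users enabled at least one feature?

92%

P(at least one) = 38 + 44 + 35 + 53 − 14 − 16 − 21 − 16 − 21 − 15 + 7 + 7 + 7 + 7 − 3 = 92%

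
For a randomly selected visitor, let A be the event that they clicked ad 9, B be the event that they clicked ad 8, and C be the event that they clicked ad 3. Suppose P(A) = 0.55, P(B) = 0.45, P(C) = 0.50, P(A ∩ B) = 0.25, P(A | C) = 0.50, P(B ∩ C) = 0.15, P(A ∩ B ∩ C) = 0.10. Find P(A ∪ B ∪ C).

0.95

P(A ∩ C) = P(C)·P(A|C) = 0.50 × 0.50 = 0.25
By inclusion-exclusion,
P(A ∪ B ∪ C) = 0.55 + 0.45 + 0.50 − 0.25 − 0.25 − 0.15 + 0.10 = 0.95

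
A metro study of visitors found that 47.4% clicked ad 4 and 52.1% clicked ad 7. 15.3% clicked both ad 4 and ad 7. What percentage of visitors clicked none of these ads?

P(union) = 47.4 + 52.1 − 15.3 = 84.2%
P(none) = 100% − 84.2% = 15.8%

15.8%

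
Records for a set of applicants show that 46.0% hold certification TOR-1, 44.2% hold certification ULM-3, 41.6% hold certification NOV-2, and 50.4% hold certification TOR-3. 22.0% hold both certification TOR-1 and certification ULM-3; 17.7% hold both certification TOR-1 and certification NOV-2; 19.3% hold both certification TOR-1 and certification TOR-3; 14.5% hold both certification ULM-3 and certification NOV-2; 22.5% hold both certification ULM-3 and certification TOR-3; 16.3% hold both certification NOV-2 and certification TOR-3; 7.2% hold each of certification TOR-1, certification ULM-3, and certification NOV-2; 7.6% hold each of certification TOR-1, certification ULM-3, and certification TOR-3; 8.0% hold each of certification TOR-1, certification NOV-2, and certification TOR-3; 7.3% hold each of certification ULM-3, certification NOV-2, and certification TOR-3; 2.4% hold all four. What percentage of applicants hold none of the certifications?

2.4%

P(at least one) = 46.0 + 44.2 + 41.6 + 50.4 − 22.0 − 17.7 − 19.3 − 14.5 − 22.5 − 16.3 + 7.2 + 7.6 + 8.0 + 7.3 − 2.4 = 97.6%
P(none) = 100% − 97.6% = 2.4%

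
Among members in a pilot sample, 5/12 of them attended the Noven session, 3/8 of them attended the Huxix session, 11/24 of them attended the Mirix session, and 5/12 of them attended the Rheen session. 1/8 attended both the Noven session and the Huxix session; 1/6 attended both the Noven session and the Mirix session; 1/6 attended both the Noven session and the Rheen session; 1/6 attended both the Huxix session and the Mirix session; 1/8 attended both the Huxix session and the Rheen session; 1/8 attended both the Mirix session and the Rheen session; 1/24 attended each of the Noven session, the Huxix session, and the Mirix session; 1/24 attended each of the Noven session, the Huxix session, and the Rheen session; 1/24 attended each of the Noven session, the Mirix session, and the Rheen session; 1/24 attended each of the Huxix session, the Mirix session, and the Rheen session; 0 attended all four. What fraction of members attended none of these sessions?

1/24

By inclusion–exclusion:
P(at least one) = 5/12 + 3/8 + 11/24 + 5/12 − 1/8 − 1/6 − 1/6 − 1/6 − 1/8 − 1/8 + 1/24 + 1/24 + 1/24 + 1/24 − 0 = 23/24
P(none) = 1 − 23/24 = 1/24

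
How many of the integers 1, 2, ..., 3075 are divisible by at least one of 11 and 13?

By inclusion-exclusion,
279 + 236 − 21 = 494

494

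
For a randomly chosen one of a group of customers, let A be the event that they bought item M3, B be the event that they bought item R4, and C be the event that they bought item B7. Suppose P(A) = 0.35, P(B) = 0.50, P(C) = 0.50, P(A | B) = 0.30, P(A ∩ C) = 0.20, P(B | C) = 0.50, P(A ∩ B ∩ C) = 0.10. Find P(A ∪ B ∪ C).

0.85

P(A ∩ B) = P(B)·P(A|B) = 0.50 × 0.30 = 0.15
P(B ∩ C) = P(C)·P(B|C) = 0.50 × 0.50 = 0.25
P(A ∪ B ∪ C) = 0.35 + 0.50 + 0.50 − 0.15 − 0.20 − 0.25 + 0.10 = 0.85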